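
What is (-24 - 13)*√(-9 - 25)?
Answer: -37*I*√34 ≈ -215.75*I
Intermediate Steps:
(-24 - 13)*√(-9 - 25) = -37*I*√34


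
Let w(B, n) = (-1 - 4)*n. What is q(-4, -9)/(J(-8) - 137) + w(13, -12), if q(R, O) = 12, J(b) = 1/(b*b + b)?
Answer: 153196/2557 ≈ 59.912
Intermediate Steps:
J(b) = 1/(b + b**2) (J(b) = 1/(b**2 + b) = 1/(b + b**2))
w(B, n) = -5*n
q(-4, -9)/(J(-8) - 137) + w(13, -12) = 12/(1/((-8)*(1 - 8)) - 137) - 5*(-12) = 12/(-1/8/(-7) - 137) + 60 = 12/(-1/8*(-1/7) - 137) + 60 = 12/(1/56 - 137) + 60 = 12/(-7671/56) + 60 = -56/7671*12 + 60 = -224/2557 + 60 = 153196/2557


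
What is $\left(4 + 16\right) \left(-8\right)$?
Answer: $-160$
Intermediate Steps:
$\left(4 + 16\right) \left(-8\right) = 20 \left(-8\right) = -160$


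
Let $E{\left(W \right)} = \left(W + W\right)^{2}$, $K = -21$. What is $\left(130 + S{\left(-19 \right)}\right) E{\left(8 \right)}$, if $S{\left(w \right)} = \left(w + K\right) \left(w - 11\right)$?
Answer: $340480$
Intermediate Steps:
$E{\left(W \right)} = 4 W^{2}$ ($E{\left(W \right)} = \left(2 W\right)^{2} = 4 W^{2}$)
$S{\left(w \right)} = \left(-21 + w\right) \left(-11 + w\right)$ ($S{\left(w \right)} = \left(w - 21\right) \left(w - 11\right) = \left(-21 + w\right) \left(-11 + w\right)$)
$\left(130 + S{\left(-19 \right)}\right) E{\left(8 \right)} = \left(130 + \left(231 + \left(-19\right)^{2} - -608\right)\right) 4 \cdot 8^{2} = \left(130 + \left(231 + 361 + 608\right)\right) 4 \cdot 64 = \left(130 + 1200\right) 256 = 1330 \cdot 256 = 340480$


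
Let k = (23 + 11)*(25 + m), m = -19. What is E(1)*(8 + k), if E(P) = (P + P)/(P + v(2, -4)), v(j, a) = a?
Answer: -424/3 ≈ -141.33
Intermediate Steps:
E(P) = 2*P/(-4 + P) (E(P) = (P + P)/(P - 4) = (2*P)/(-4 + P) = 2*P/(-4 + P))
k = 204 (k = (23 + 11)*(25 - 19) = 34*6 = 204)
E(1)*(8 + k) = (2*1/(-4 + 1))*(8 + 204) = (2*1/(-3))*212 = (2*1*(-⅓))*212 = -⅔*212 = -424/3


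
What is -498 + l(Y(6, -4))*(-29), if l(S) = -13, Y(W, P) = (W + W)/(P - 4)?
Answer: -121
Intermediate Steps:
Y(W, P) = 2*W/(-4 + P) (Y(W, P) = (2*W)/(-4 + P) = 2*W/(-4 + P))
-498 + l(Y(6, -4))*(-29) = -498 - 13*(-29) = -498 + 377 = -121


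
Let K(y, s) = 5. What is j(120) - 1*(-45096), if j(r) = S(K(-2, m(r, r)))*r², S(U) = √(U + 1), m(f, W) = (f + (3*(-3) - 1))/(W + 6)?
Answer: 45096 + 14400*√6 ≈ 80369.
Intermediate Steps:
m(f, W) = (-10 + f)/(6 + W) (m(f, W) = (f + (-9 - 1))/(6 + W) = (f - 10)/(6 + W) = (-10 + f)/(6 + W))
S(U) = √(1 + U)
j(r) = √6*r² (j(r) = √(1 + 5)*r² = √6*r²)
j(120) - 1*(-45096) = √6*120² - 1*(-45096) = √6*14400 + 45096 = 14400*√6 + 45096 = 45096 + 14400*√6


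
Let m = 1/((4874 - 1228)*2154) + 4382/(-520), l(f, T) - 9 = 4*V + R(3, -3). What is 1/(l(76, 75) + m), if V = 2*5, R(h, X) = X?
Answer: 127619115/4795042841 ≈ 0.026615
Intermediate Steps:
V = 10
l(f, T) = 46 (l(f, T) = 9 + (4*10 - 3) = 9 + (40 - 3) = 9 + 37 = 46)
m = -1075436449/127619115 (m = (1/2154)/3646 + 4382*(-1/520) = (1/3646)*(1/2154) - 2191/260 = 1/7853484 - 2191/260 = -1075436449/127619115 ≈ -8.4269)
1/(l(76, 75) + m) = 1/(46 - 1075436449/127619115) = 1/(4795042841/127619115) = 127619115/4795042841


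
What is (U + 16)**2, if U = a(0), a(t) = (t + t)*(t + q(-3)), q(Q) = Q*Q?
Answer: 256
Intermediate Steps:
q(Q) = Q**2
a(t) = 2*t*(9 + t) (a(t) = (t + t)*(t + (-3)**2) = (2*t)*(t + 9) = (2*t)*(9 + t) = 2*t*(9 + t))
U = 0 (U = 2*0*(9 + 0) = 2*0*9 = 0)
(U + 16)**2 = (0 + 16)**2 = 16**2 = 256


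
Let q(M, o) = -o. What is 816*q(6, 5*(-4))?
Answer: 16320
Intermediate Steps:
816*q(6, 5*(-4)) = 816*(-5*(-4)) = 816*(-1*(-20)) = 816*20 = 16320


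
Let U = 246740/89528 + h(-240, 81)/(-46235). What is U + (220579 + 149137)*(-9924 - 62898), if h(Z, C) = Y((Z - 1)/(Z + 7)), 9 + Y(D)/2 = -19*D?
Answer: -6491671311753040473681/241115802410 ≈ -2.6923e+10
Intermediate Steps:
Y(D) = -18 - 38*D (Y(D) = -18 + 2*(-19*D) = -18 - 38*D)
h(Z, C) = -18 - 38*(-1 + Z)/(7 + Z) (h(Z, C) = -18 - 38*(Z - 1)/(Z + 7) = -18 - 38*(-1 + Z)/(7 + Z))
U = 664816236639/241115802410 (U = 246740/89528 + (8*(-11 - 7*(-240))/(7 - 240))/(-46235) = 246740*(1/89528) + (8*(-11 + 1680)/(-233))*(-1/46235) = 61685/22382 + (8*(-1/233)*1669)*(-1/46235) = 61685/22382 - 13352/233*(-1/46235) = 61685/22382 + 13352/10772755 = 664816236639/241115802410 ≈ 2.7572)
U + (220579 + 149137)*(-9924 - 62898) = 664816236639/241115802410 + (220579 + 149137)*(-9924 - 62898) = 664816236639/241115802410 + 369716*(-72822) = 664816236639/241115802410 - 26923458552 = -6491671311753040473681/241115802410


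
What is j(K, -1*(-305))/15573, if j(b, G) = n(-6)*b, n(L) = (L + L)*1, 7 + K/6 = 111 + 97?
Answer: -4824/5191 ≈ -0.92930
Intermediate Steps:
K = 1206 (K = -42 + 6*(111 + 97) = -42 + 6*208 = -42 + 1248 = 1206)
n(L) = 2*L (n(L) = (2*L)*1 = 2*L)
j(b, G) = -12*b (j(b, G) = (2*(-6))*b = -12*b)
j(K, -1*(-305))/15573 = -12*1206/15573 = -14472*1/15573 = -4824/5191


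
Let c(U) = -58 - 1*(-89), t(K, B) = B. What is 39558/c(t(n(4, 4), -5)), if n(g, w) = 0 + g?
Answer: 39558/31 ≈ 1276.1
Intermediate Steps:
n(g, w) = g
c(U) = 31 (c(U) = -58 + 89 = 31)
39558/c(t(n(4, 4), -5)) = 39558/31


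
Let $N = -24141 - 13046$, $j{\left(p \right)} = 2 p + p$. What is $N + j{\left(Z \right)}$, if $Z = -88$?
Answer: $-37451$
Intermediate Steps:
$j{\left(p \right)} = 3 p$
$N = -37187$ ($N = -24141 - 13046 = -37187$)
$N + j{\left(Z \right)} = -37187 + 3 \left(-88\right) = -37187 - 264 = -37451$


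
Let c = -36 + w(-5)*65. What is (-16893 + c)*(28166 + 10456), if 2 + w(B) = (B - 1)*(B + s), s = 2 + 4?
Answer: -673915278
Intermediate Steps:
s = 6
w(B) = -2 + (-1 + B)*(6 + B) (w(B) = -2 + (B - 1)*(B + 6) = -2 + (-1 + B)*(6 + B))
c = -556 (c = -36 + (-8 + (-5)² + 5*(-5))*65 = -36 + (-8 + 25 - 25)*65 = -36 - 8*65 = -36 - 520 = -556)
(-16893 + c)*(28166 + 10456) = (-16893 - 556)*(28166 + 10456) = -17449*38622 = -673915278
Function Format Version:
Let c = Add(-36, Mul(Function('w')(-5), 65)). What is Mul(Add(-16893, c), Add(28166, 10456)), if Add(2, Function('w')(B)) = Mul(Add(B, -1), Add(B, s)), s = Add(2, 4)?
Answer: -673915278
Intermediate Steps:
s = 6
Function('w')(B) = Add(-2, Mul(Add(-1, B), Add(6, B))) (Function('w')(B) = Add(-2, Mul(Add(B, -1), Add(B, 6))) = Add(-2, Mul(Add(-1, B), Add(6, B))))
c = -556 (c = Add(-36, Mul(Add(-8, Pow(-5, 2), Mul(5, -5)), 65)) = Add(-36, Mul(Add(-8, 25, -25), 65)) = Add(-36, Mul(-8, 65)) = Add(-36, -520) = -556)
Mul(Add(-16893, c), Add(28166, 10456)) = Mul(Add(-16893, -556), Add(28166, 10456)) = Mul(-17449, 38622) = -673915278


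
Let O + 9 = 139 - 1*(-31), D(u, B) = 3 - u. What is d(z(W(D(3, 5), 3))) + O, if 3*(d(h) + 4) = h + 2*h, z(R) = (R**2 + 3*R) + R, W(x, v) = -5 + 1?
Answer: 157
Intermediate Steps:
W(x, v) = -4
z(R) = R**2 + 4*R
d(h) = -4 + h (d(h) = -4 + (h + 2*h)/3 = -4 + (3*h)/3 = -4 + h)
O = 161 (O = -9 + (139 - 1*(-31)) = -9 + (139 + 31) = -9 + 170 = 161)
d(z(W(D(3, 5), 3))) + O = (-4 - 4*(4 - 4)) + 161 = (-4 - 4*0) + 161 = (-4 + 0) + 161 = -4 + 161 = 157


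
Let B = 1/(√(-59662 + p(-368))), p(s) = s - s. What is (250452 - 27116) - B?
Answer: 223336 + I*√59662/59662 ≈ 2.2334e+5 + 0.004094*I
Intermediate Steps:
p(s) = 0
B = -I*√59662/59662 (B = 1/(√(-59662 + 0)) = 1/(√(-59662)) = 1/(I*√59662) = -I*√59662/59662 ≈ -0.004094*I)
(250452 - 27116) - B = (250452 - 27116) - (-1)*I*√59662/59662 = 223336 + I*√59662/59662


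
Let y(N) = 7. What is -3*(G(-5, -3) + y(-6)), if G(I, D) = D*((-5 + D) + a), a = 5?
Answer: -48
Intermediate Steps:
G(I, D) = D² (G(I, D) = D*((-5 + D) + 5) = D*D = D²)
-3*(G(-5, -3) + y(-6)) = -3*((-3)² + 7) = -3*(9 + 7) = -3*16 = -48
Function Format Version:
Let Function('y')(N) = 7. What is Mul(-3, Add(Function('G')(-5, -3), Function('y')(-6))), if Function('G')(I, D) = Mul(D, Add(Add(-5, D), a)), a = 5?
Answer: -48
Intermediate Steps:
Function('G')(I, D) = Pow(D, 2) (Function('G')(I, D) = Mul(D, Add(Add(-5, D), 5)) = Mul(D, D) = Pow(D, 2))
Mul(-3, Add(Function('G')(-5, -3), Function('y')(-6))) = Mul(-3, Add(Pow(-3, 2), 7)) = Mul(-3, Add(9, 7)) = Mul(-3, 16) = -48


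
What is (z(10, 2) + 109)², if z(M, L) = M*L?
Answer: 16641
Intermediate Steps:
z(M, L) = L*M
(z(10, 2) + 109)² = (2*10 + 109)² = (20 + 109)² = 129² = 16641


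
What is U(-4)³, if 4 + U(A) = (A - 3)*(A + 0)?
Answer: 13824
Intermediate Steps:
U(A) = -4 + A*(-3 + A) (U(A) = -4 + (A - 3)*(A + 0) = -4 + (-3 + A)*A = -4 + A*(-3 + A))
U(-4)³ = (-4 + (-4)² - 3*(-4))³ = (-4 + 16 + 12)³ = 24³ = 13824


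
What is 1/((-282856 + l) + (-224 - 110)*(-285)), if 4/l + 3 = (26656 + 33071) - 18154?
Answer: -20785/3900637808 ≈ -5.3286e-6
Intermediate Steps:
l = 2/20785 (l = 4/(-3 + ((26656 + 33071) - 18154)) = 4/(-3 + (59727 - 18154)) = 4/(-3 + 41573) = 4/41570 = 4*(1/41570) = 2/20785 ≈ 9.6223e-5)
1/((-282856 + l) + (-224 - 110)*(-285)) = 1/((-282856 + 2/20785) + (-224 - 110)*(-285)) = 1/(-5879161958/20785 - 334*(-285)) = 1/(-5879161958/20785 + 95190) = 1/(-3900637808/20785) = -20785/3900637808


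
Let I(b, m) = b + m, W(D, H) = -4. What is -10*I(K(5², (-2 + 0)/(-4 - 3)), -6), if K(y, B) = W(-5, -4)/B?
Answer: 200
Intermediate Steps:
K(y, B) = -4/B
-10*I(K(5², (-2 + 0)/(-4 - 3)), -6) = -10*(-4*(-4 - 3)/(-2 + 0) - 6) = -10*(-4/((-2/(-7))) - 6) = -10*(-4/((-2*(-⅐))) - 6) = -10*(-4/2/7 - 6) = -10*(-4*7/2 - 6) = -10*(-14 - 6) = -10*(-20) = 200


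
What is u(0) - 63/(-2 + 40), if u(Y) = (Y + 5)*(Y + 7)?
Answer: 1267/38 ≈ 33.342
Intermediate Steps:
u(Y) = (5 + Y)*(7 + Y)
u(0) - 63/(-2 + 40) = (35 + 0² + 12*0) - 63/(-2 + 40) = (35 + 0 + 0) - 63/38 = 35 + (1/38)*(-63) = 35 - 63/38 = 1267/38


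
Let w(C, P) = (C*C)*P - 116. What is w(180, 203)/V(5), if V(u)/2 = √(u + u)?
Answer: 1644271*√10/5 ≈ 1.0399e+6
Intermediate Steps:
V(u) = 2*√2*√u (V(u) = 2*√(u + u) = 2*√(2*u) = 2*(√2*√u) = 2*√2*√u)
w(C, P) = -116 + P*C² (w(C, P) = C²*P - 116 = P*C² - 116 = -116 + P*C²)
w(180, 203)/V(5) = (-116 + 203*180²)/((2*√2*√5)) = (-116 + 203*32400)/((2*√10)) = (-116 + 6577200)*(√10/20) = 6577084*(√10/20) = 1644271*√10/5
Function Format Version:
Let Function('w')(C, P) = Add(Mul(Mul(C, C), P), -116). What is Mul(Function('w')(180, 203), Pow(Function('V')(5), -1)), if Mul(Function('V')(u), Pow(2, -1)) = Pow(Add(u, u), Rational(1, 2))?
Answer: Mul(Rational(1644271, 5), Pow(10, Rational(1, 2))) ≈ 1.0399e+6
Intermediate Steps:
Function('V')(u) = Mul(2, Pow(2, Rational(1, 2)), Pow(u, Rational(1, 2))) (Function('V')(u) = Mul(2, Pow(Add(u, u), Rational(1, 2))) = Mul(2, Pow(Mul(2, u), Rational(1, 2))) = Mul(2, Mul(Pow(2, Rational(1, 2)), Pow(u, Rational(1, 2)))) = Mul(2, Pow(2, Rational(1, 2)), Pow(u, Rational(1, 2))))
Function('w')(C, P) = Add(-116, Mul(P, Pow(C, 2))) (Function('w')(C, P) = Add(Mul(Pow(C, 2), P), -116) = Add(Mul(P, Pow(C, 2)), -116) = Add(-116, Mul(P, Pow(C, 2))))
Mul(Function('w')(180, 203), Pow(Function('V')(5), -1)) = Mul(Add(-116, Mul(203, Pow(180, 2))), Pow(Mul(2, Pow(2, Rational(1, 2)), Pow(5, Rational(1, 2))), -1)) = Mul(Add(-116, Mul(203, 32400)), Pow(Mul(2, Pow(10, Rational(1, 2))), -1)) = Mul(Add(-116, 6577200), Mul(Rational(1, 20), Pow(10, Rational(1, 2)))) = Mul(6577084, Mul(Rational(1, 20), Pow(10, Rational(1, 2)))) = Mul(Rational(1644271, 5), Pow(10, Rational(1, 2)))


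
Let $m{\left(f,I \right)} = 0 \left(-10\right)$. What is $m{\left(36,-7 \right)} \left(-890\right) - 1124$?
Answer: $-1124$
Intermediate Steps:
$m{\left(f,I \right)} = 0$
$m{\left(36,-7 \right)} \left(-890\right) - 1124 = 0 \left(-890\right) - 1124 = 0 - 1124 = -1124$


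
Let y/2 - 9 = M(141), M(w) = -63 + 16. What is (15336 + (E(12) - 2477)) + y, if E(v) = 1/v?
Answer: 153397/12 ≈ 12783.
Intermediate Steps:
M(w) = -47
y = -76 (y = 18 + 2*(-47) = 18 - 94 = -76)
(15336 + (E(12) - 2477)) + y = (15336 + (1/12 - 2477)) - 76 = (15336 - 29723/12) - 76 = 154309/12 - 76 = 153397/12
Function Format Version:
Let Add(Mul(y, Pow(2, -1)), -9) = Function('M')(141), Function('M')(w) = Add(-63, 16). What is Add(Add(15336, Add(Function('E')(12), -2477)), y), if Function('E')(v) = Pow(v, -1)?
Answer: Rational(153397, 12) ≈ 12783.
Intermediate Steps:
Function('M')(w) = -47
y = -76 (y = Add(18, Mul(2, -47)) = Add(18, -94) = -76)
Add(Add(15336, Add(Function('E')(12), -2477)), y) = Add(Add(15336, Add(Pow(12, -1), -2477)), -76) = Add(Add(15336, Add(Rational(1, 12), -2477)), -76) = Add(Add(15336, Rational(-29723, 12)), -76) = Add(Rational(154309, 12), -76) = Rational(153397, 12)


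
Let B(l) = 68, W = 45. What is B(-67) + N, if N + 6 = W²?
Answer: 2087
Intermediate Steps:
N = 2019 (N = -6 + 45² = -6 + 2025 = 2019)
B(-67) + N = 68 + 2019 = 2087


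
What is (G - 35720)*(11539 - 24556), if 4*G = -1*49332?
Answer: 625505901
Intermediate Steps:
G = -12333 (G = (-1*49332)/4 = (1/4)*(-49332) = -12333)
(G - 35720)*(11539 - 24556) = (-12333 - 35720)*(11539 - 24556) = -48053*(-13017) = 625505901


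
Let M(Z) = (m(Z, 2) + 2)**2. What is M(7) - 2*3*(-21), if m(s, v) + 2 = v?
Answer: 130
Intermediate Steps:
m(s, v) = -2 + v
M(Z) = 4 (M(Z) = ((-2 + 2) + 2)**2 = (0 + 2)**2 = 2**2 = 4)
M(7) - 2*3*(-21) = 4 - 2*3*(-21) = 4 - 6*(-21) = 4 + 126 = 130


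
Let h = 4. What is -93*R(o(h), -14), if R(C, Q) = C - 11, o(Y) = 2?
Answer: 837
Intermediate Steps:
R(C, Q) = -11 + C
-93*R(o(h), -14) = -93*(-11 + 2) = -93*(-9) = 837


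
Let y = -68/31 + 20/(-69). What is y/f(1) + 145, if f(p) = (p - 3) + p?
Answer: 315467/2139 ≈ 147.48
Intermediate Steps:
f(p) = -3 + 2*p (f(p) = (-3 + p) + p = -3 + 2*p)
y = -5312/2139 (y = -68*1/31 + 20*(-1/69) = -68/31 - 20/69 = -5312/2139 ≈ -2.4834)
y/f(1) + 145 = -5312/2139/(-3 + 2*1) + 145 = -5312/2139/(-3 + 2) + 145 = -5312/2139/(-1) + 145 = -1*(-5312/2139) + 145 = 5312/2139 + 145 = 315467/2139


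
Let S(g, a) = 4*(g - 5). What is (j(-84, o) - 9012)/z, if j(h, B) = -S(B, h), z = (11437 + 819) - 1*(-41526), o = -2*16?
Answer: -4432/26891 ≈ -0.16481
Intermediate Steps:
S(g, a) = -20 + 4*g (S(g, a) = 4*(-5 + g) = -20 + 4*g)
o = -32
z = 53782 (z = 12256 + 41526 = 53782)
j(h, B) = 20 - 4*B (j(h, B) = -(-20 + 4*B) = 20 - 4*B)
(j(-84, o) - 9012)/z = ((20 - 4*(-32)) - 9012)/53782 = ((20 + 128) - 9012)*(1/53782) = (148 - 9012)*(1/53782) = -8864*1/53782 = -4432/26891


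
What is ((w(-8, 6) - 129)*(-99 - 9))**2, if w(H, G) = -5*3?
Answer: 241864704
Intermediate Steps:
w(H, G) = -15
((w(-8, 6) - 129)*(-99 - 9))**2 = ((-15 - 129)*(-99 - 9))**2 = (-144*(-108))**2 = 15552**2 = 241864704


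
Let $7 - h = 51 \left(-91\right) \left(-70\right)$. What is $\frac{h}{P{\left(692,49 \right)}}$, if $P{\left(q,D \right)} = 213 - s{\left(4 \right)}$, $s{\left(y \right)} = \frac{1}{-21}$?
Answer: $- \frac{6822123}{4474} \approx -1524.8$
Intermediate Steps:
$h = -324863$ ($h = 7 - 51 \left(-91\right) \left(-70\right) = 7 - \left(-4641\right) \left(-70\right) = 7 - 324870 = -324863$)
$s{\left(y \right)} = - \frac{1}{21}$
$P{\left(q,D \right)} = \frac{4474}{21}$ ($P{\left(q,D \right)} = 213 - - \frac{1}{21} = 213 + \frac{1}{21} = \frac{4474}{21}$)
$\frac{h}{P{\left(692,49 \right)}} = - \frac{324863}{\frac{4474}{21}} = \left(-324863\right) \frac{21}{4474} = - \frac{6822123}{4474}$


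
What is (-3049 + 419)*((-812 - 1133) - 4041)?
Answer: 15743180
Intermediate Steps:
(-3049 + 419)*((-812 - 1133) - 4041) = -2630*(-1945 - 4041) = -2630*(-5986) = 15743180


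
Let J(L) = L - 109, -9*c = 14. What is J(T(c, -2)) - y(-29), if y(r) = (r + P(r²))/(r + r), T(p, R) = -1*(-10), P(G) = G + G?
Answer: -141/2 ≈ -70.500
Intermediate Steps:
c = -14/9 (c = -⅑*14 = -14/9 ≈ -1.5556)
P(G) = 2*G
T(p, R) = 10
J(L) = -109 + L
y(r) = (r + 2*r²)/(2*r) (y(r) = (r + 2*r²)/(r + r) = (r + 2*r²)/((2*r)) = (r + 2*r²)*(1/(2*r)) = (r + 2*r²)/(2*r))
J(T(c, -2)) - y(-29) = (-109 + 10) - (½ - 29) = -99 - 1*(-57/2) = -99 + 57/2 = -141/2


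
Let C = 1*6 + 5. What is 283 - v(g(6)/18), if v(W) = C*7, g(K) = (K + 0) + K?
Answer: 206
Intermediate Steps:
g(K) = 2*K (g(K) = K + K = 2*K)
C = 11 (C = 6 + 5 = 11)
v(W) = 77 (v(W) = 11*7 = 77)
283 - v(g(6)/18) = 283 - 1*77 = 283 - 77 = 206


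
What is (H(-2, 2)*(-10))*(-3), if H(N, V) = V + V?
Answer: 120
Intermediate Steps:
H(N, V) = 2*V
(H(-2, 2)*(-10))*(-3) = ((2*2)*(-10))*(-3) = (4*(-10))*(-3) = -40*(-3) = 120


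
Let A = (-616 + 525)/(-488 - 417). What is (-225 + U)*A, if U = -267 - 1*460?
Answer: -86632/905 ≈ -95.726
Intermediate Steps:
U = -727 (U = -267 - 460 = -727)
A = 91/905 (A = -91/(-905) = -91*(-1/905) = 91/905 ≈ 0.10055)
(-225 + U)*A = (-225 - 727)*(91/905) = -952*91/905 = -86632/905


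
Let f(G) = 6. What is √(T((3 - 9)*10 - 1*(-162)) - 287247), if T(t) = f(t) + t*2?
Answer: 3*I*√31893 ≈ 535.76*I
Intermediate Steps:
T(t) = 6 + 2*t (T(t) = 6 + t*2 = 6 + 2*t)
√(T((3 - 9)*10 - 1*(-162)) - 287247) = √((6 + 2*((3 - 9)*10 - 1*(-162))) - 287247) = √((6 + 2*(-6*10 + 162)) - 287247) = √((6 + 2*(-60 + 162)) - 287247) = √((6 + 2*102) - 287247) = √((6 + 204) - 287247) = √(210 - 287247) = √(-287037) = 3*I*√31893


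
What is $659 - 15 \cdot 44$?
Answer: $-1$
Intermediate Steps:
$659 - 15 \cdot 44 = 659 - 660 = -1$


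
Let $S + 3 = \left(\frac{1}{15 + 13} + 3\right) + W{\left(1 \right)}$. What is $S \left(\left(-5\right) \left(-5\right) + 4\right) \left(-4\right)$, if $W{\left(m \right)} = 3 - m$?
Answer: $- \frac{1653}{7} \approx -236.14$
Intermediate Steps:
$S = \frac{57}{28}$ ($S = -3 + \left(\left(\frac{1}{15 + 13} + 3\right) + \left(3 - 1\right)\right) = -3 + \left(\left(\frac{1}{28} + 3\right) + \left(3 - 1\right)\right) = -3 + \left(\left(\frac{1}{28} + 3\right) + 2\right) = -3 + \left(\frac{85}{28} + 2\right) = -3 + \frac{141}{28} = \frac{57}{28} \approx 2.0357$)
$S \left(\left(-5\right) \left(-5\right) + 4\right) \left(-4\right) = \frac{57 \left(\left(-5\right) \left(-5\right) + 4\right)}{28} \left(-4\right) = \frac{57 \left(25 + 4\right)}{28} \left(-4\right) = \frac{57}{28} \cdot 29 \left(-4\right) = \frac{1653}{28} \left(-4\right) = - \frac{1653}{7}$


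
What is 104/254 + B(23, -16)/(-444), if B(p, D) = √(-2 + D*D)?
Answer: 52/127 - √254/444 ≈ 0.37355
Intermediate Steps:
B(p, D) = √(-2 + D²)
104/254 + B(23, -16)/(-444) = 104/254 + √(-2 + (-16)²)/(-444) = 104*(1/254) + √(-2 + 256)*(-1/444) = 52/127 + √254*(-1/444) = 52/127 - √254/444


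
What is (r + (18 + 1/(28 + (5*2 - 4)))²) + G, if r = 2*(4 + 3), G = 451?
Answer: 913309/1156 ≈ 790.06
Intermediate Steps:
r = 14 (r = 2*7 = 14)
(r + (18 + 1/(28 + (5*2 - 4)))²) + G = (14 + (18 + 1/(28 + (5*2 - 4)))²) + 451 = (14 + (18 + 1/(28 + (10 - 4)))²) + 451 = (14 + (18 + 1/(28 + 6))²) + 451 = (14 + (18 + 1/34)²) + 451 = (14 + (613/34)²) + 451 = (14 + 375769/1156) + 451 = 391953/1156 + 451 = 913309/1156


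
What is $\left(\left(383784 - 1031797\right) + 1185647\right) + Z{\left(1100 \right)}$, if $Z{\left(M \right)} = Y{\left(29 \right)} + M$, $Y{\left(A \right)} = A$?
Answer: $538763$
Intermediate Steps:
$Z{\left(M \right)} = 29 + M$
$\left(\left(383784 - 1031797\right) + 1185647\right) + Z{\left(1100 \right)} = \left(\left(383784 - 1031797\right) + 1185647\right) + \left(29 + 1100\right) = \left(-648013 + 1185647\right) + 1129 = 537634 + 1129 = 538763$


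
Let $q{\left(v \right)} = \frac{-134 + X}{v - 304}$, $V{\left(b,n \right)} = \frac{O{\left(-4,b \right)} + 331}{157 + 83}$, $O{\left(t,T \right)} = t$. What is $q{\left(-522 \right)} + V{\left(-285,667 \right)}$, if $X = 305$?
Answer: $\frac{38177}{33040} \approx 1.1555$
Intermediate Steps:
$V{\left(b,n \right)} = \frac{109}{80}$ ($V{\left(b,n \right)} = \frac{-4 + 331}{157 + 83} = \frac{327}{240} = 327 \cdot \frac{1}{240} = \frac{109}{80}$)
$q{\left(v \right)} = \frac{171}{-304 + v}$ ($q{\left(v \right)} = \frac{-134 + 305}{v - 304} = \frac{171}{-304 + v}$)
$q{\left(-522 \right)} + V{\left(-285,667 \right)} = \frac{171}{-304 - 522} + \frac{109}{80} = \frac{171}{-826} + \frac{109}{80} = 171 \left(- \frac{1}{826}\right) + \frac{109}{80} = - \frac{171}{826} + \frac{109}{80} = \frac{38177}{33040}$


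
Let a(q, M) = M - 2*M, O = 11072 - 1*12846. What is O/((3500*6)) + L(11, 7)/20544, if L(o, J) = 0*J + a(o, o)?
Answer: -1528169/17976000 ≈ -0.085012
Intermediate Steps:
O = -1774 (O = 11072 - 12846 = -1774)
a(q, M) = -M
L(o, J) = -o (L(o, J) = 0*J - o = 0 - o = -o)
O/((3500*6)) + L(11, 7)/20544 = -1774/(3500*6) - 1*11/20544 = -1774/21000 - 11*1/20544 = -1774*1/21000 - 11/20544 = -887/10500 - 11/20544 = -1528169/17976000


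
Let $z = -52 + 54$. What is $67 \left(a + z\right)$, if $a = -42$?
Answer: $-2680$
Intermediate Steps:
$z = 2$
$67 \left(a + z\right) = 67 \left(-42 + 2\right) = 67 \left(-40\right) = -2680$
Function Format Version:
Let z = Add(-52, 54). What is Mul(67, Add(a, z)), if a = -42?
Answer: -2680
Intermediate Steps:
z = 2
Mul(67, Add(a, z)) = Mul(67, Add(-42, 2)) = Mul(67, -40) = -2680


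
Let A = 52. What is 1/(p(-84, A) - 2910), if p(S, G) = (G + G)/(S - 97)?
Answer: -181/526814 ≈ -0.00034357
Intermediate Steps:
p(S, G) = 2*G/(-97 + S) (p(S, G) = (2*G)/(-97 + S) = 2*G/(-97 + S))
1/(p(-84, A) - 2910) = 1/(2*52/(-97 - 84) - 2910) = 1/(2*52/(-181) - 2910) = 1/(2*52*(-1/181) - 2910) = 1/(-104/181 - 2910) = 1/(-526814/181) = -181/526814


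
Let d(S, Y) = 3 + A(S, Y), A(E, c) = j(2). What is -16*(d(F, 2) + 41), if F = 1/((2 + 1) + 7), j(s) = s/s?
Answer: -720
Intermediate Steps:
j(s) = 1
A(E, c) = 1
F = ⅒ (F = 1/(3 + 7) = 1/10 = ⅒ ≈ 0.10000)
d(S, Y) = 4 (d(S, Y) = 3 + 1 = 4)
-16*(d(F, 2) + 41) = -16*(4 + 41) = -16*45 = -720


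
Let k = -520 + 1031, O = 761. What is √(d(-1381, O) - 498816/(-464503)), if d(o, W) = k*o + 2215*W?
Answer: 2*√52857902494883941/464503 ≈ 989.91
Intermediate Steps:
k = 511
d(o, W) = 511*o + 2215*W
√(d(-1381, O) - 498816/(-464503)) = √((511*(-1381) + 2215*761) - 498816/(-464503)) = √((-705691 + 1685615) - 498816*(-1/464503)) = √(979924 + 498816/464503) = √(455178136588/464503) = 2*√52857902494883941/464503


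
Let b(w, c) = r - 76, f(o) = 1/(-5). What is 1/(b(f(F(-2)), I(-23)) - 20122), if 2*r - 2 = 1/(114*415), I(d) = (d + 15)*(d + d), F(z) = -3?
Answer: -94620/1911040139 ≈ -4.9512e-5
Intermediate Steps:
f(o) = -1/5
I(d) = 2*d*(15 + d) (I(d) = (15 + d)*(2*d) = 2*d*(15 + d))
r = 94621/94620 (r = 1 + (1/(114*415))/2 = 1 + ((1/114)*(1/415))/2 = 1 + (1/2)*(1/47310) = 1 + 1/94620 = 94621/94620 ≈ 1.0000)
b(w, c) = -7096499/94620 (b(w, c) = 94621/94620 - 76 = -7096499/94620)
1/(b(f(F(-2)), I(-23)) - 20122) = 1/(-7096499/94620 - 20122) = 1/(-1911040139/94620) = -94620/1911040139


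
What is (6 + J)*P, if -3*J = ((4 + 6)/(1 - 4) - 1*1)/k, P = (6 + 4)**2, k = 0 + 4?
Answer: 5725/9 ≈ 636.11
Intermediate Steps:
k = 4
P = 100 (P = 10**2 = 100)
J = 13/36 (J = -((4 + 6)/(1 - 4) - 1*1)/(3*4) = -(10/(-3) - 1)/(3*4) = -(10*(-1/3) - 1)/(3*4) = -(-10/3 - 1)/(3*4) = -(-13)/(9*4) = -1/3*(-13/12) = 13/36 ≈ 0.36111)
(6 + J)*P = (6 + 13/36)*100 = (229/36)*100 = 5725/9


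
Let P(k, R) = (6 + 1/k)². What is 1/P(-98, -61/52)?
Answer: 9604/344569 ≈ 0.027873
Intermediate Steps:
1/P(-98, -61/52) = 1/((1 + 6*(-98))²/(-98)²) = 1/((1 - 588)²/9604) = 1/((1/9604)*(-587)²) = 1/((1/9604)*344569) = 1/(344569/9604) = 9604/344569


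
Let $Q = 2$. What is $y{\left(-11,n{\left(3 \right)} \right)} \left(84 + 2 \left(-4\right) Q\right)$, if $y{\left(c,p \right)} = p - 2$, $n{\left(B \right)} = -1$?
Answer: $-204$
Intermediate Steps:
$y{\left(c,p \right)} = -2 + p$
$y{\left(-11,n{\left(3 \right)} \right)} \left(84 + 2 \left(-4\right) Q\right) = \left(-2 - 1\right) \left(84 + 2 \left(-4\right) 2\right) = - 3 \left(84 - 16\right) = \left(-3\right) 68 = -204$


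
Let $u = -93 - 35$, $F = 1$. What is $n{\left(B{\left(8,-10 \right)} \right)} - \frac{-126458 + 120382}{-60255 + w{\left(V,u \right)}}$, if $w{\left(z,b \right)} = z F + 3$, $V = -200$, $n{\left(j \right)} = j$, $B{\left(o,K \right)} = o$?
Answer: $\frac{17055}{2159} \approx 7.8995$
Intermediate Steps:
$u = -128$
$w{\left(z,b \right)} = 3 + z$ ($w{\left(z,b \right)} = z 1 + 3 = z + 3 = 3 + z$)
$n{\left(B{\left(8,-10 \right)} \right)} - \frac{-126458 + 120382}{-60255 + w{\left(V,u \right)}} = 8 - \frac{-126458 + 120382}{-60255 + \left(3 - 200\right)} = 8 - - \frac{6076}{-60255 - 197} = 8 - - \frac{6076}{-60452} = 8 - \left(-6076\right) \left(- \frac{1}{60452}\right) = 8 - \frac{217}{2159} = \frac{17055}{2159}$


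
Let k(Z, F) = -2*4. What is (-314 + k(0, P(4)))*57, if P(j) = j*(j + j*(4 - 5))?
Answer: -18354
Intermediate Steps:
P(j) = 0 (P(j) = j*(j + j*(-1)) = j*(j - j) = j*0 = 0)
k(Z, F) = -8
(-314 + k(0, P(4)))*57 = (-314 - 8)*57 = -322*57 = -18354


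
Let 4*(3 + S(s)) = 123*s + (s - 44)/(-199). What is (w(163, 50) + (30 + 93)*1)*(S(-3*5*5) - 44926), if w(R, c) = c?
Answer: -1626162805/199 ≈ -8.1717e+6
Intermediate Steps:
S(s) = -586/199 + 6119*s/199 (S(s) = -3 + (123*s + (s - 44)/(-199))/4 = -3 + (123*s + (-44 + s)*(-1/199))/4 = -3 + (123*s + (44/199 - s/199))/4 = -3 + (44/199 + 24476*s/199)/4 = -3 + (11/199 + 6119*s/199) = -586/199 + 6119*s/199)
(w(163, 50) + (30 + 93)*1)*(S(-3*5*5) - 44926) = (50 + (30 + 93)*1)*((-586/199 + 6119*(-3*5*5)/199) - 44926) = (50 + 123*1)*((-586/199 + 6119*(-15*5)/199) - 44926) = (50 + 123)*((-586/199 + (6119/199)*(-75)) - 44926) = 173*((-586/199 - 458925/199) - 44926) = 173*(-459511/199 - 44926) = 173*(-9399785/199) = -1626162805/199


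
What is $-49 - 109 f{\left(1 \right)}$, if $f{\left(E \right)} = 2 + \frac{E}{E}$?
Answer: $-376$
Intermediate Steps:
$f{\left(E \right)} = 3$ ($f{\left(E \right)} = 2 + 1 = 3$)
$-49 - 109 f{\left(1 \right)} = -49 - 327 = -376$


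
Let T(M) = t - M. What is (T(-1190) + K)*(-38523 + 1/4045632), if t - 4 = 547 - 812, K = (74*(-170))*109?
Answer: 213559690018476685/4045632 ≈ 5.2788e+10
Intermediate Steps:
K = -1371220 (K = -12580*109 = -1371220)
t = -261 (t = 4 + (547 - 812) = 4 - 265 = -261)
T(M) = -261 - M
(T(-1190) + K)*(-38523 + 1/4045632) = ((-261 - 1*(-1190)) - 1371220)*(-38523 + 1/4045632) = ((-261 + 1190) - 1371220)*(-38523 + 1/4045632) = (929 - 1371220)*(-155849881535/4045632) = -1370291*(-155849881535/4045632) = 213559690018476685/4045632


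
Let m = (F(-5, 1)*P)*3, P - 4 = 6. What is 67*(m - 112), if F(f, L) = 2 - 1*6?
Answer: -15544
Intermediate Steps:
F(f, L) = -4 (F(f, L) = 2 - 6 = -4)
P = 10 (P = 4 + 6 = 10)
m = -120 (m = -4*10*3 = -40*3 = -120)
67*(m - 112) = 67*(-120 - 112) = 67*(-232) = -15544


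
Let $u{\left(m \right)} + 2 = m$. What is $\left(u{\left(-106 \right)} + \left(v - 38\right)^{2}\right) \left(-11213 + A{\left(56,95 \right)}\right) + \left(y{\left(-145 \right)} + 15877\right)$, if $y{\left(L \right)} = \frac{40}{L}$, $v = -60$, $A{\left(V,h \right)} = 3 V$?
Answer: $- \frac{3041155855}{29} \approx -1.0487 \cdot 10^{8}$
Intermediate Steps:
$u{\left(m \right)} = -2 + m$
$\left(u{\left(-106 \right)} + \left(v - 38\right)^{2}\right) \left(-11213 + A{\left(56,95 \right)}\right) + \left(y{\left(-145 \right)} + 15877\right) = \left(\left(-2 - 106\right) + \left(-60 - 38\right)^{2}\right) \left(-11213 + 3 \cdot 56\right) + \left(\frac{40}{-145} + 15877\right) = \left(-108 + \left(-98\right)^{2}\right) \left(-11213 + 168\right) + \left(40 \left(- \frac{1}{145}\right) + 15877\right) = \left(-108 + 9604\right) \left(-11045\right) + \left(- \frac{8}{29} + 15877\right) = 9496 \left(-11045\right) + \frac{460425}{29} = -104883320 + \frac{460425}{29} = - \frac{3041155855}{29}$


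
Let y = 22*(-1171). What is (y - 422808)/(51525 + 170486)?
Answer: -448570/222011 ≈ -2.0205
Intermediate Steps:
y = -25762
(y - 422808)/(51525 + 170486) = (-25762 - 422808)/(51525 + 170486) = -448570/222011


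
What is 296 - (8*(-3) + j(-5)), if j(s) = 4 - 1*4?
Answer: 320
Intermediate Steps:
j(s) = 0 (j(s) = 4 - 4 = 0)
296 - (8*(-3) + j(-5)) = 296 - (8*(-3) + 0) = 296 - (-24 + 0) = 296 - 1*(-24) = 296 + 24 = 320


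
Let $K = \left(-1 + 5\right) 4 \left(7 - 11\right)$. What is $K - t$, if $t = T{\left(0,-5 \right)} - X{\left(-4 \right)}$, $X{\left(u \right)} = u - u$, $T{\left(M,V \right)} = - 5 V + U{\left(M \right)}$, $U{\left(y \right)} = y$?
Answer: $-89$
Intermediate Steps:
$T{\left(M,V \right)} = M - 5 V$ ($T{\left(M,V \right)} = - 5 V + M = M - 5 V$)
$X{\left(u \right)} = 0$
$t = 25$ ($t = \left(0 - -25\right) - 0 = \left(0 + 25\right) + 0 = 25 + 0 = 25$)
$K = -64$ ($K = 4 \cdot 4 \left(-4\right) = 16 \left(-4\right) = -64$)
$K - t = -64 - 25 = -89$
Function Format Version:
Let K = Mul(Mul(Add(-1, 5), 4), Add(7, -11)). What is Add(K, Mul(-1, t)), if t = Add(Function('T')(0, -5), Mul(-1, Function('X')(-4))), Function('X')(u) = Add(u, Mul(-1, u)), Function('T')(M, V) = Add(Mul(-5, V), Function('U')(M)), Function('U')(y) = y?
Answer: -89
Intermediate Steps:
Function('T')(M, V) = Add(M, Mul(-5, V)) (Function('T')(M, V) = Add(Mul(-5, V), M) = Add(M, Mul(-5, V)))
Function('X')(u) = 0
t = 25 (t = Add(Add(0, Mul(-5, -5)), Mul(-1, 0)) = Add(Add(0, 25), 0) = Add(25, 0) = 25)
K = -64 (K = Mul(Mul(4, 4), -4) = Mul(16, -4) = -64)
Add(K, Mul(-1, t)) = Add(-64, Mul(-1, 25)) = Add(-64, -25) = -89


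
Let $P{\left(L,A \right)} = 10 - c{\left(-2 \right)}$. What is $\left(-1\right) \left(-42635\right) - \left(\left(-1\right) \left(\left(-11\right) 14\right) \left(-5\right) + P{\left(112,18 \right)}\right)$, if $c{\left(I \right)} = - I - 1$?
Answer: $43396$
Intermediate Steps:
$c{\left(I \right)} = -1 - I$
$P{\left(L,A \right)} = 9$ ($P{\left(L,A \right)} = 10 - \left(-1 - -2\right) = 10 - \left(-1 + 2\right) = 10 - 1 = 9$)
$\left(-1\right) \left(-42635\right) - \left(\left(-1\right) \left(\left(-11\right) 14\right) \left(-5\right) + P{\left(112,18 \right)}\right) = \left(-1\right) \left(-42635\right) - \left(9 - \left(-11\right) 14 \left(-5\right)\right) = 42635 - -761 = 42635 + \left(770 - 9\right) = 42635 + 761 = 43396$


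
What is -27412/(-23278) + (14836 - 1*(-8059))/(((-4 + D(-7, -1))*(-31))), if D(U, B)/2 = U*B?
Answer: -52445209/721618 ≈ -72.677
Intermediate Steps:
D(U, B) = 2*B*U (D(U, B) = 2*(U*B) = 2*(B*U) = 2*B*U)
-27412/(-23278) + (14836 - 1*(-8059))/(((-4 + D(-7, -1))*(-31))) = -27412/(-23278) + (14836 - 1*(-8059))/(((-4 + 2*(-1)*(-7))*(-31))) = -27412*(-1/23278) + (14836 + 8059)/(((-4 + 14)*(-31))) = 13706/11639 + 22895/((10*(-31))) = 13706/11639 + 22895/(-310) = 13706/11639 + 22895*(-1/310) = 13706/11639 - 4579/62 = -52445209/721618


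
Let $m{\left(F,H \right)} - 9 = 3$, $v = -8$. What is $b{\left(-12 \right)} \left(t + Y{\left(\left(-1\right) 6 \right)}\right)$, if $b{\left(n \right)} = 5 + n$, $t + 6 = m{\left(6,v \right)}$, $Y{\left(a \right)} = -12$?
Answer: $42$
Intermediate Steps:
$m{\left(F,H \right)} = 12$ ($m{\left(F,H \right)} = 9 + 3 = 12$)
$t = 6$ ($t = -6 + 12 = 6$)
$b{\left(-12 \right)} \left(t + Y{\left(\left(-1\right) 6 \right)}\right) = \left(5 - 12\right) \left(6 - 12\right) = \left(-7\right) \left(-6\right) = 42$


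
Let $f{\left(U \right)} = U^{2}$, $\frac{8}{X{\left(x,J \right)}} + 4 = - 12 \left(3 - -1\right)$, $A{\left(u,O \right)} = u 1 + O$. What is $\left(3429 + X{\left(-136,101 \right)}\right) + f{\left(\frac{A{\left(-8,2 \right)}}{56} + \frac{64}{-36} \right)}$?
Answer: $\frac{2833623925}{825552} \approx 3432.4$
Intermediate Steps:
$A{\left(u,O \right)} = O + u$ ($A{\left(u,O \right)} = u + O = O + u$)
$X{\left(x,J \right)} = - \frac{2}{13}$ ($X{\left(x,J \right)} = \frac{8}{-4 - 12 \left(3 - -1\right)} = \frac{8}{-4 - 12 \left(3 + 1\right)} = \frac{8}{-4 - 48} = \frac{8}{-52} = 8 \left(- \frac{1}{52}\right) = - \frac{2}{13}$)
$\left(3429 + X{\left(-136,101 \right)}\right) + f{\left(\frac{A{\left(-8,2 \right)}}{56} + \frac{64}{-36} \right)} = \left(3429 - \frac{2}{13}\right) + \left(\frac{2 - 8}{56} + \frac{64}{-36}\right)^{2} = \frac{44575}{13} + \left(\left(-6\right) \frac{1}{56} + 64 \left(- \frac{1}{36}\right)\right)^{2} = \frac{44575}{13} + \left(- \frac{3}{28} - \frac{16}{9}\right)^{2} = \frac{44575}{13} + \left(- \frac{475}{252}\right)^{2} = \frac{44575}{13} + \frac{225625}{63504} = \frac{2833623925}{825552}$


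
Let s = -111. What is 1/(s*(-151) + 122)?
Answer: 1/16883 ≈ 5.9231e-5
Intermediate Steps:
1/(s*(-151) + 122) = 1/(-111*(-151) + 122) = 1/(16761 + 122) = 1/16883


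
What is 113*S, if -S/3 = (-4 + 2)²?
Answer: -1356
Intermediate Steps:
S = -12 (S = -3*(-4 + 2)² = -3*(-2)² = -3*4 = -12)
113*S = 113*(-12) = -1356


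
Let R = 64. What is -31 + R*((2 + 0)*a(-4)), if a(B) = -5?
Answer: -671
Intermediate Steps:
-31 + R*((2 + 0)*a(-4)) = -31 + 64*((2 + 0)*(-5)) = -31 + 64*(2*(-5)) = -31 + 64*(-10) = -31 - 640 = -671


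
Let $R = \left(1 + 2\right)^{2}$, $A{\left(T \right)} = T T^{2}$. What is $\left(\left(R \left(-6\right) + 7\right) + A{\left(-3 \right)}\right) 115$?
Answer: $-8510$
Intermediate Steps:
$A{\left(T \right)} = T^{3}$
$R = 9$ ($R = 3^{2} = 9$)
$\left(\left(R \left(-6\right) + 7\right) + A{\left(-3 \right)}\right) 115 = \left(\left(9 \left(-6\right) + 7\right) + \left(-3\right)^{3}\right) 115 = \left(\left(-54 + 7\right) - 27\right) 115 = \left(-47 - 27\right) 115 = \left(-74\right) 115 = -8510$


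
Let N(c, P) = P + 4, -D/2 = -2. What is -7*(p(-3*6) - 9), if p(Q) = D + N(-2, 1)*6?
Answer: -175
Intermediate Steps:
D = 4 (D = -2*(-2) = 4)
N(c, P) = 4 + P
p(Q) = 34 (p(Q) = 4 + (4 + 1)*6 = 4 + 5*6 = 4 + 30 = 34)
-7*(p(-3*6) - 9) = -7*(34 - 9) = -7*25 = -175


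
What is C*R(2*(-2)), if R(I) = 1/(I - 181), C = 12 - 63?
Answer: 51/185 ≈ 0.27568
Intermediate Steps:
C = -51
R(I) = 1/(-181 + I)
C*R(2*(-2)) = -51/(-181 + 2*(-2)) = -51/(-181 - 4) = -51/(-185) = -51*(-1/185) = 51/185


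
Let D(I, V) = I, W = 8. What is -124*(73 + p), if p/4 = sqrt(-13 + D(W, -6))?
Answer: -9052 - 496*I*sqrt(5) ≈ -9052.0 - 1109.1*I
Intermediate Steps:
p = 4*I*sqrt(5) (p = 4*sqrt(-13 + 8) = 4*sqrt(-5) = 4*(I*sqrt(5)) = 4*I*sqrt(5) ≈ 8.9443*I)
-124*(73 + p) = -124*(73 + 4*I*sqrt(5)) = -9052 - 496*I*sqrt(5)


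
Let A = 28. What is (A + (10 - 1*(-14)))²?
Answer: 2704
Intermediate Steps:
(A + (10 - 1*(-14)))² = (28 + (10 - 1*(-14)))² = (28 + (10 + 14))² = (28 + 24)² = 52² = 2704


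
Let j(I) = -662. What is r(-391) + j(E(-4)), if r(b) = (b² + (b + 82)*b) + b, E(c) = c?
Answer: 272647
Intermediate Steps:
r(b) = b + b² + b*(82 + b) (r(b) = (b² + (82 + b)*b) + b = (b² + b*(82 + b)) + b = b + b² + b*(82 + b))
r(-391) + j(E(-4)) = -391*(83 + 2*(-391)) - 662 = -391*(83 - 782) - 662 = -391*(-699) - 662 = 273309 - 662 = 272647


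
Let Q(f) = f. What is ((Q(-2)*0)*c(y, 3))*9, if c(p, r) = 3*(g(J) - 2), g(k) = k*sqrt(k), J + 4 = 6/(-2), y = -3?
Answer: 0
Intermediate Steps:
J = -7 (J = -4 + 6/(-2) = -4 + 6*(-1/2) = -4 - 3 = -7)
g(k) = k**(3/2)
c(p, r) = -6 - 21*I*sqrt(7) (c(p, r) = 3*((-7)**(3/2) - 2) = 3*(-7*I*sqrt(7) - 2) = 3*(-2 - 7*I*sqrt(7)) = -6 - 21*I*sqrt(7))
((Q(-2)*0)*c(y, 3))*9 = ((-2*0)*(-6 - 21*I*sqrt(7)))*9 = (0*(-6 - 21*I*sqrt(7)))*9 = 0*9 = 0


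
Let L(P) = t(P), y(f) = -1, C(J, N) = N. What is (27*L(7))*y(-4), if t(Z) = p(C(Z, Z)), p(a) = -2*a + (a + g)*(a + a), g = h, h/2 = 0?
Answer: -2268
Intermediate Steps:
h = 0 (h = 2*0 = 0)
g = 0
p(a) = -2*a + 2*a² (p(a) = -2*a + (a + 0)*(a + a) = -2*a + a*(2*a) = -2*a + 2*a²)
t(Z) = 2*Z*(-1 + Z)
L(P) = 2*P*(-1 + P)
(27*L(7))*y(-4) = (27*(2*7*(-1 + 7)))*(-1) = (27*(2*7*6))*(-1) = (27*84)*(-1) = 2268*(-1) = -2268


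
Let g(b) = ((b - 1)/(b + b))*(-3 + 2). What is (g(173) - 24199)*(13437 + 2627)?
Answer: -67252144832/173 ≈ -3.8874e+8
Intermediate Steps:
g(b) = -(-1 + b)/(2*b) (g(b) = ((-1 + b)/((2*b)))*(-1) = ((-1 + b)*(1/(2*b)))*(-1) = ((-1 + b)/(2*b))*(-1) = -(-1 + b)/(2*b))
(g(173) - 24199)*(13437 + 2627) = ((1/2)*(1 - 1*173)/173 - 24199)*(13437 + 2627) = ((1/2)*(1/173)*(1 - 173) - 24199)*16064 = ((1/2)*(1/173)*(-172) - 24199)*16064 = (-86/173 - 24199)*16064 = -4186513/173*16064 = -67252144832/173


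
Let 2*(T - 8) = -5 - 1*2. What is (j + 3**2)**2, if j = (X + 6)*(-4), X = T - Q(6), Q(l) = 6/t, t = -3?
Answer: 1681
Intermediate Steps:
Q(l) = -2 (Q(l) = 6/(-3) = 6*(-1/3) = -2)
T = 9/2 (T = 8 + (-5 - 1*2)/2 = 8 + (-5 - 2)/2 = 8 + (1/2)*(-7) = 8 - 7/2 = 9/2 ≈ 4.5000)
X = 13/2 (X = 9/2 - 1*(-2) = 9/2 + 2 = 13/2 ≈ 6.5000)
j = -50 (j = (13/2 + 6)*(-4) = (25/2)*(-4) = -50)
(j + 3**2)**2 = (-50 + 3**2)**2 = (-50 + 9)**2 = (-41)**2 = 1681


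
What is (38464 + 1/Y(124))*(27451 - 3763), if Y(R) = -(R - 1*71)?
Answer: 48290143608/53 ≈ 9.1113e+8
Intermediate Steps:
Y(R) = 71 - R (Y(R) = -(R - 71) = -(-71 + R) = 71 - R)
(38464 + 1/Y(124))*(27451 - 3763) = (38464 + 1/(71 - 1*124))*(27451 - 3763) = (38464 + 1/(71 - 124))*23688 = (38464 + 1/(-53))*23688 = (38464 - 1/53)*23688 = (2038591/53)*23688 = 48290143608/53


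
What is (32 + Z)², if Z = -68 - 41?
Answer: 5929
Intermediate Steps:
Z = -109
(32 + Z)² = (32 - 109)² = (-77)² = 5929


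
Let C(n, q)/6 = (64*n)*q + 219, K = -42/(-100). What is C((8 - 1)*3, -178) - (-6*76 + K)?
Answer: -71681121/50 ≈ -1.4336e+6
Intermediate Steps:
K = 21/50 (K = -42*(-1/100) = 21/50 ≈ 0.42000)
C(n, q) = 1314 + 384*n*q (C(n, q) = 6*((64*n)*q + 219) = 6*(64*n*q + 219) = 6*(219 + 64*n*q) = 1314 + 384*n*q)
C((8 - 1)*3, -178) - (-6*76 + K) = (1314 + 384*((8 - 1)*3)*(-178)) - (-6*76 + 21/50) = (1314 + 384*(7*3)*(-178)) - (-456 + 21/50) = (1314 + 384*21*(-178)) - 1*(-22779/50) = (1314 - 1435392) + 22779/50 = -1434078 + 22779/50 = -71681121/50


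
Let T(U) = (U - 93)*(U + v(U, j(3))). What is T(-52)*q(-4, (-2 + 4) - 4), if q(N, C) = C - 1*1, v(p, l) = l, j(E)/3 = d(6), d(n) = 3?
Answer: -18705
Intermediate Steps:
j(E) = 9 (j(E) = 3*3 = 9)
T(U) = (-93 + U)*(9 + U) (T(U) = (U - 93)*(U + 9) = (-93 + U)*(9 + U))
q(N, C) = -1 + C (q(N, C) = C - 1 = -1 + C)
T(-52)*q(-4, (-2 + 4) - 4) = (-837 + (-52)² - 84*(-52))*(-1 + ((-2 + 4) - 4)) = (-837 + 2704 + 4368)*(-1 + (2 - 4)) = 6235*(-1 - 2) = 6235*(-3) = -18705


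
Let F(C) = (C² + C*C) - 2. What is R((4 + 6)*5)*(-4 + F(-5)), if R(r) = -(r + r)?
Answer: -4400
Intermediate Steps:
R(r) = -2*r
F(C) = -2 + 2*C² (F(C) = (C² + C²) - 2 = 2*C² - 2 = -2 + 2*C²)
R((4 + 6)*5)*(-4 + F(-5)) = (-2*(4 + 6)*5)*(-4 + (-2 + 2*(-5)²)) = (-20*5)*(-4 + (-2 + 2*25)) = (-2*50)*(-4 + (-2 + 50)) = -100*(-4 + 48) = -100*44 = -4400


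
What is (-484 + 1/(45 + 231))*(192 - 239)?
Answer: 6278401/276 ≈ 22748.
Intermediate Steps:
(-484 + 1/(45 + 231))*(192 - 239) = (-484 + 1/276)*(-47) = -133583/276*(-47) = 6278401/276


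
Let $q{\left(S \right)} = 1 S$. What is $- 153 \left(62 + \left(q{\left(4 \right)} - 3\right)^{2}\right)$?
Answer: $-9639$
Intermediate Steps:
$q{\left(S \right)} = S$
$- 153 \left(62 + \left(q{\left(4 \right)} - 3\right)^{2}\right) = - 153 \left(62 + \left(4 - 3\right)^{2}\right) = - 153 \left(62 + 1^{2}\right) = - 153 \left(62 + 1\right) = \left(-153\right) 63 = -9639$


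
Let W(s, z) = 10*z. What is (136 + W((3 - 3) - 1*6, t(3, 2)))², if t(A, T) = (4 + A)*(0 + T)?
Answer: 76176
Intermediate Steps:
t(A, T) = T*(4 + A) (t(A, T) = (4 + A)*T = T*(4 + A))
(136 + W((3 - 3) - 1*6, t(3, 2)))² = (136 + 10*(2*(4 + 3)))² = (136 + 10*(2*7))² = (136 + 10*14)² = (136 + 140)² = 276² = 76176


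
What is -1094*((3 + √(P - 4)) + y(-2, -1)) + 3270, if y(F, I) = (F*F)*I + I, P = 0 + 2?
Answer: 5458 - 1094*I*√2 ≈ 5458.0 - 1547.2*I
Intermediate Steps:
P = 2
y(F, I) = I + I*F² (y(F, I) = F²*I + I = I*F² + I = I + I*F²)
-1094*((3 + √(P - 4)) + y(-2, -1)) + 3270 = -1094*((3 + √(2 - 4)) - (1 + (-2)²)) + 3270 = -1094*((3 + √(-2)) - (1 + 4)) + 3270 = -1094*((3 + I*√2) - 1*5) + 3270 = -1094*((3 + I*√2) - 5) + 3270 = -1094*(-2 + I*√2) + 3270 = (2188 - 1094*I*√2) + 3270 = 5458 - 1094*I*√2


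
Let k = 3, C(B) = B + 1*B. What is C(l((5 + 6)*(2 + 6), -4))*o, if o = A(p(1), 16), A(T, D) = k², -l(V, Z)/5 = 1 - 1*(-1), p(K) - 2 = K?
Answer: -180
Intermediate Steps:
p(K) = 2 + K
l(V, Z) = -10 (l(V, Z) = -5*(1 - 1*(-1)) = -5*(1 + 1) = -5*2 = -10)
C(B) = 2*B (C(B) = B + B = 2*B)
A(T, D) = 9 (A(T, D) = 3² = 9)
o = 9
C(l((5 + 6)*(2 + 6), -4))*o = (2*(-10))*9 = -20*9 = -180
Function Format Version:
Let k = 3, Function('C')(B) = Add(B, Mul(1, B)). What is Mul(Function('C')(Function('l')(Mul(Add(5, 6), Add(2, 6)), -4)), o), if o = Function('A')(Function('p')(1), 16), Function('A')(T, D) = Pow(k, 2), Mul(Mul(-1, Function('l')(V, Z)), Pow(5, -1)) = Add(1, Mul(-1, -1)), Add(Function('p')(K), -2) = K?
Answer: -180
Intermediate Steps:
Function('p')(K) = Add(2, K)
Function('l')(V, Z) = -10 (Function('l')(V, Z) = Mul(-5, Add(1, Mul(-1, -1))) = Mul(-5, Add(1, 1)) = Mul(-5, 2) = -10)
Function('C')(B) = Mul(2, B) (Function('C')(B) = Add(B, B) = Mul(2, B))
Function('A')(T, D) = 9 (Function('A')(T, D) = Pow(3, 2) = 9)
o = 9
Mul(Function('C')(Function('l')(Mul(Add(5, 6), Add(2, 6)), -4)), o) = Mul(Mul(2, -10), 9) = Mul(-20, 9) = -180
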